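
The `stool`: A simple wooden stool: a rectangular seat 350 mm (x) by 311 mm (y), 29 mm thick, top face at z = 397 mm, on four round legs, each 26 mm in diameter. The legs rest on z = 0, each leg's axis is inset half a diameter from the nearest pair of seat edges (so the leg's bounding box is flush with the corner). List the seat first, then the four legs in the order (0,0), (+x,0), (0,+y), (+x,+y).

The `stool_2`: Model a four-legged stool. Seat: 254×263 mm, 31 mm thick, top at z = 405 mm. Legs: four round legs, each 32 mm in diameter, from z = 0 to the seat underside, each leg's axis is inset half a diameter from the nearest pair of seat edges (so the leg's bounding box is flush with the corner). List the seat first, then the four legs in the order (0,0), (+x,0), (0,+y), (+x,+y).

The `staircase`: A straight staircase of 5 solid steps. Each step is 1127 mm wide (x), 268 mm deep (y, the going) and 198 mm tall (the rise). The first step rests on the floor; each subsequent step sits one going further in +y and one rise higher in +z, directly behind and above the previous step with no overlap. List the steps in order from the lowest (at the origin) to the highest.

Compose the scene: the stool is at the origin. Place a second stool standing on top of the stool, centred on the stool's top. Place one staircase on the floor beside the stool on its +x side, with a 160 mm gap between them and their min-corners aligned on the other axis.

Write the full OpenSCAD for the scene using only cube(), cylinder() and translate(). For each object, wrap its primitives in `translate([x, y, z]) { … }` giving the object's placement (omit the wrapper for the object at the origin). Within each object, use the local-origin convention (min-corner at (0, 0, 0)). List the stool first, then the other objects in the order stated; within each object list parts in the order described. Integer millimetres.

translate([0, 0, 368]) cube([350, 311, 29]);
translate([13, 13, 0]) cylinder(h = 368, r = 13);
translate([337, 13, 0]) cylinder(h = 368, r = 13);
translate([13, 298, 0]) cylinder(h = 368, r = 13);
translate([337, 298, 0]) cylinder(h = 368, r = 13);
translate([48, 24, 397]) {
  translate([0, 0, 374]) cube([254, 263, 31]);
  translate([16, 16, 0]) cylinder(h = 374, r = 16);
  translate([238, 16, 0]) cylinder(h = 374, r = 16);
  translate([16, 247, 0]) cylinder(h = 374, r = 16);
  translate([238, 247, 0]) cylinder(h = 374, r = 16);
}
translate([510, 0, 0]) {
  cube([1127, 268, 198]);
  translate([0, 268, 198]) cube([1127, 268, 198]);
  translate([0, 536, 396]) cube([1127, 268, 198]);
  translate([0, 804, 594]) cube([1127, 268, 198]);
  translate([0, 1072, 792]) cube([1127, 268, 198]);
}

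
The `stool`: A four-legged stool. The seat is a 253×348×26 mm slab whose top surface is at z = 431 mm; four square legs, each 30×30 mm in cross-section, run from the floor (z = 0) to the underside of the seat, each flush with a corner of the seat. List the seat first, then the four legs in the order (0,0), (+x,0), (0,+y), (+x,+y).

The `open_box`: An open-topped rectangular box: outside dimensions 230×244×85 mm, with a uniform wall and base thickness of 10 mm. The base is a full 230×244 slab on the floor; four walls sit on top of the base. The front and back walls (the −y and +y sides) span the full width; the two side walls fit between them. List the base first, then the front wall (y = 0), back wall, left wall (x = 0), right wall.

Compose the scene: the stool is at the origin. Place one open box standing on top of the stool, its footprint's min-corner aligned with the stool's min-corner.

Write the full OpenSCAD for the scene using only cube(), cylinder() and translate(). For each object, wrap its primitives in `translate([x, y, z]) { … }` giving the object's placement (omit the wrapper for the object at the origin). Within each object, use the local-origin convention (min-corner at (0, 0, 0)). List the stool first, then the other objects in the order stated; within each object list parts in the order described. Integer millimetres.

translate([0, 0, 405]) cube([253, 348, 26]);
cube([30, 30, 405]);
translate([223, 0, 0]) cube([30, 30, 405]);
translate([0, 318, 0]) cube([30, 30, 405]);
translate([223, 318, 0]) cube([30, 30, 405]);
translate([0, 0, 431]) {
  cube([230, 244, 10]);
  translate([0, 0, 10]) cube([230, 10, 75]);
  translate([0, 234, 10]) cube([230, 10, 75]);
  translate([0, 10, 10]) cube([10, 224, 75]);
  translate([220, 10, 10]) cube([10, 224, 75]);
}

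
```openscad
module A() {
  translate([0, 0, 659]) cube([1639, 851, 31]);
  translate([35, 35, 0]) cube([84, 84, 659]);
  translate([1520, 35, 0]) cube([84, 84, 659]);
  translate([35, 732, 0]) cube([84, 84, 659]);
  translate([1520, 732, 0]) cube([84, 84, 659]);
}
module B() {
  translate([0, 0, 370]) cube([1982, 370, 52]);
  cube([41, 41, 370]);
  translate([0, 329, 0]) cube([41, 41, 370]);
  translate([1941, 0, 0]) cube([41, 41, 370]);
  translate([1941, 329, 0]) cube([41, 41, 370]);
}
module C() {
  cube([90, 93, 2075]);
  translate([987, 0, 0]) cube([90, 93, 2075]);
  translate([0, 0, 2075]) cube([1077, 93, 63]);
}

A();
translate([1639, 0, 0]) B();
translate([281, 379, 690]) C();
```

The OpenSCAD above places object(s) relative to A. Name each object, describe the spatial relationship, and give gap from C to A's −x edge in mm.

A is a table. B is a bench. C is a door frame. The bench is against the table's +x side, with their −y faces flush. The door frame is on top of the table, centred. The gap from the door frame to the table's −x edge is 281 mm.

The door frame's min-x is at 281; the table's min-x is 0; gap = 281 mm.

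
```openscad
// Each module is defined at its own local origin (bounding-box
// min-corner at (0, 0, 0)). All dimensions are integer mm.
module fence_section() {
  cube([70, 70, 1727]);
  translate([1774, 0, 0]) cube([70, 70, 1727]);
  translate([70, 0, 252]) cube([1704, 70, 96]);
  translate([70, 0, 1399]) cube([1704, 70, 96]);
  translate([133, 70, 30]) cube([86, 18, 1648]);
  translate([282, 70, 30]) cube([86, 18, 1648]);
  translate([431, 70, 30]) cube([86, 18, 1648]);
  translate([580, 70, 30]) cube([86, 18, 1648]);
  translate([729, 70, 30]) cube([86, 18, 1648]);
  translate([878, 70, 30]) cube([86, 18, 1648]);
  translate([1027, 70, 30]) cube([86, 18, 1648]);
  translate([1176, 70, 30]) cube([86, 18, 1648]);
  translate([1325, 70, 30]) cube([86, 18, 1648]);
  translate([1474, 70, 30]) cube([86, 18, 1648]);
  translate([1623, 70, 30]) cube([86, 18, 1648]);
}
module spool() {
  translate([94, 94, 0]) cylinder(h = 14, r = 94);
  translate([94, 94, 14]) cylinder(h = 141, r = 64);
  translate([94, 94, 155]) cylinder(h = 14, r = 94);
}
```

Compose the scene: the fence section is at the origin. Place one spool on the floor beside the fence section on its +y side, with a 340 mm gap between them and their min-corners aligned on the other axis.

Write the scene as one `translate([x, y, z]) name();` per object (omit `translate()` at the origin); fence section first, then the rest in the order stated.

fence_section();
translate([0, 428, 0]) spool();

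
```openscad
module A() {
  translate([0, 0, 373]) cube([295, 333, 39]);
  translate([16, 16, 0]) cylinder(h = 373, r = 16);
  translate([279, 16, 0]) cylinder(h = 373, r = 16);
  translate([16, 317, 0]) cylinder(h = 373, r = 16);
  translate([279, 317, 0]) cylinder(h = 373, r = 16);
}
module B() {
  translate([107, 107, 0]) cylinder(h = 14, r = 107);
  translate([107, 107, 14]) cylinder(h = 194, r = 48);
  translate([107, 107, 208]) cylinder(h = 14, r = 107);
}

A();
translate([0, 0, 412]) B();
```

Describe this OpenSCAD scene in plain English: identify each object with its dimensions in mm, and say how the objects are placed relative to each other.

A is a four-legged stool. The seat is 295×333 mm, 39 mm thick, top at z = 412 mm. It stands on four round legs, each 32 mm in diameter, from z = 0 to the seat underside, each leg's axis is inset half a diameter from the nearest pair of seat edges (so the leg's bounding box is flush with the corner).

B is a spool: two coaxial disc flanges of radius 107 mm and thickness 14 mm, joined by a core cylinder of radius 48 mm and height 194 mm. The lower flange rests on z = 0 and the three cylinders share a vertical axis.

The spool is on top of the stool.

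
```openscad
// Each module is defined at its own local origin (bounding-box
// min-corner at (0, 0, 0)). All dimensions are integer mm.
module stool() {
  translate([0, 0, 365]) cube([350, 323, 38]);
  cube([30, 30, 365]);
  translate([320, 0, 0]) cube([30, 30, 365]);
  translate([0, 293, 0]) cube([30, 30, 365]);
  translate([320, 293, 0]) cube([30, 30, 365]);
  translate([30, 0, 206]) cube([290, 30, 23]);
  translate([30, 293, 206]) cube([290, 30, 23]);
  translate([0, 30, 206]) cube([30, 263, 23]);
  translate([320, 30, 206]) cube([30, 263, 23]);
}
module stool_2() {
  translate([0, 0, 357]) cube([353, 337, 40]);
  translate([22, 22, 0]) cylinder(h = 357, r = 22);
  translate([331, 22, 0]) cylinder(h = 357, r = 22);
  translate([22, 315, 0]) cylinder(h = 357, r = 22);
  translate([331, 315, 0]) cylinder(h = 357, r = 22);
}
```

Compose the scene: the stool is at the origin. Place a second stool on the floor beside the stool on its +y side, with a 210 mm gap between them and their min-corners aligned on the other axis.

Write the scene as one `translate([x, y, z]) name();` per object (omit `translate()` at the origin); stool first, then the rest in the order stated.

stool();
translate([0, 533, 0]) stool_2();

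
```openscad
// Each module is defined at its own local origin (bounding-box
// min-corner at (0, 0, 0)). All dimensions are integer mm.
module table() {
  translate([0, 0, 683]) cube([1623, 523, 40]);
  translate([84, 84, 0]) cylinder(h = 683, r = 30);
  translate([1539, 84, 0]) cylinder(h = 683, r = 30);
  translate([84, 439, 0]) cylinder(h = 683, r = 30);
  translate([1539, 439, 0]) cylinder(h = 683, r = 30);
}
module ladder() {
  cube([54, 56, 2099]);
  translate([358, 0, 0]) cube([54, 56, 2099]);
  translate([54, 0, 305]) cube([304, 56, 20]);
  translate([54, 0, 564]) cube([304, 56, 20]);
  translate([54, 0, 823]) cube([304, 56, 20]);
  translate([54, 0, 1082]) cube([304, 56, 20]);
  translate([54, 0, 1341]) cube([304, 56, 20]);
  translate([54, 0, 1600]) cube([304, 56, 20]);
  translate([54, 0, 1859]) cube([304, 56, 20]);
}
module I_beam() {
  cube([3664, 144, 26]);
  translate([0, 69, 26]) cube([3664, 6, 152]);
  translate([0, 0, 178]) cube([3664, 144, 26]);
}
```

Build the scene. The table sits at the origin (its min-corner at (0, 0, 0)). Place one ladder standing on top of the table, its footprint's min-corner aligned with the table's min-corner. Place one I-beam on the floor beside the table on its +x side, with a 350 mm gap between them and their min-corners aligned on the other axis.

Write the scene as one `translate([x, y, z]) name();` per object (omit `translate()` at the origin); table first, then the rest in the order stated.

table();
translate([0, 0, 723]) ladder();
translate([1973, 0, 0]) I_beam();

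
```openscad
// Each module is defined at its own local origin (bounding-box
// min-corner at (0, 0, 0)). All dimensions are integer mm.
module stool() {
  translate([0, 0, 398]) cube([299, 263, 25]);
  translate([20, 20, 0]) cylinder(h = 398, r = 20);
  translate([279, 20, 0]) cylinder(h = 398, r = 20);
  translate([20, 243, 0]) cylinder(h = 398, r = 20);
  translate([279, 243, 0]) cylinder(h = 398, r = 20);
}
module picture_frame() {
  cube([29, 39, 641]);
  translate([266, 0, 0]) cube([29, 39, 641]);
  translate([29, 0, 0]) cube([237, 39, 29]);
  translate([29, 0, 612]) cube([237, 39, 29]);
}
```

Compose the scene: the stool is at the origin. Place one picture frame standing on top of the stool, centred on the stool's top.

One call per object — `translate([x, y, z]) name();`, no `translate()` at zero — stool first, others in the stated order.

stool();
translate([2, 112, 423]) picture_frame();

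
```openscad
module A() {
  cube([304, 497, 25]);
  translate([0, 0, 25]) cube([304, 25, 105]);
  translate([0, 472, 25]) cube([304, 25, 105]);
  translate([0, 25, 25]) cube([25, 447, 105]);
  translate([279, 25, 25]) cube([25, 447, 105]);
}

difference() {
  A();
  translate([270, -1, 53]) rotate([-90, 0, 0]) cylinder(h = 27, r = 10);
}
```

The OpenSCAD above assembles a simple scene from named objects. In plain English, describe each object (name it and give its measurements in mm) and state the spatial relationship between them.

A is an open-topped rectangular box: outside dimensions 304×497×130 mm, with a uniform wall and base thickness of 25 mm. The base is a full 304×497 slab on the floor; four walls sit on top of the base. The front and back walls (the −y and +y sides) span the full width; the two side walls fit between them.

The open box has a circular hole of radius 10 mm through its front wall, centred at (x = 270, z = 53).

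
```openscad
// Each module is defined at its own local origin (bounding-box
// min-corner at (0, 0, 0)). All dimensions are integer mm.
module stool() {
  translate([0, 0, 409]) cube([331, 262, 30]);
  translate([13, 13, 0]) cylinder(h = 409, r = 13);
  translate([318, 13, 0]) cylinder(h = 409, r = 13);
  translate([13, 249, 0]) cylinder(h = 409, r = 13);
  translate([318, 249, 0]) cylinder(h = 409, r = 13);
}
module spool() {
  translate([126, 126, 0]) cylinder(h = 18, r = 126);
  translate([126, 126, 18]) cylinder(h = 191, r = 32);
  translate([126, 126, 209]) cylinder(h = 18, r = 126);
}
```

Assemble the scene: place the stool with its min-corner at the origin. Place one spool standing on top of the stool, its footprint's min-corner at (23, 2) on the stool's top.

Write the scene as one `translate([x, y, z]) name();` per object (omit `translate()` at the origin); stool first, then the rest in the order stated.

stool();
translate([23, 2, 439]) spool();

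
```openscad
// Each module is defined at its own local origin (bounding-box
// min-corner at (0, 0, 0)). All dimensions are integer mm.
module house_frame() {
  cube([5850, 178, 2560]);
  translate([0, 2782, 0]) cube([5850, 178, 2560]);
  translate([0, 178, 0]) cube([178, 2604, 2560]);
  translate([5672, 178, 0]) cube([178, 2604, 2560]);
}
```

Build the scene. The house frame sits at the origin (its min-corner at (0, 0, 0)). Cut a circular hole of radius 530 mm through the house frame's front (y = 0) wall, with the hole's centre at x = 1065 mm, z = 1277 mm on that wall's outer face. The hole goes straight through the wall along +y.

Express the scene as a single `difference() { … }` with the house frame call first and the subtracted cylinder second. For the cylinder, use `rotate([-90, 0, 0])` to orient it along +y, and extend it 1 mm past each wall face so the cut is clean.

difference() {
  house_frame();
  translate([1065, -1, 1277]) rotate([-90, 0, 0]) cylinder(h = 180, r = 530);
}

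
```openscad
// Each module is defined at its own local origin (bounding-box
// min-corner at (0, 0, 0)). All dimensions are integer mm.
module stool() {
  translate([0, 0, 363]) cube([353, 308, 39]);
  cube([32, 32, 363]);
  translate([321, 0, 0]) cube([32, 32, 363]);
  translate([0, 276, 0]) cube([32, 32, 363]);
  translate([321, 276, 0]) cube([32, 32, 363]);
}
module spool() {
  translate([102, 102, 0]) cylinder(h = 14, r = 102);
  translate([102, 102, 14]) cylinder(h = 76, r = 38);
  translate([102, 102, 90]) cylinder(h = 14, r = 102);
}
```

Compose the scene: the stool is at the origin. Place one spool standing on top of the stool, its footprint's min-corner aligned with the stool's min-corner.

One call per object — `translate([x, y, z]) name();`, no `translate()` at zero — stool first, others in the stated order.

stool();
translate([0, 0, 402]) spool();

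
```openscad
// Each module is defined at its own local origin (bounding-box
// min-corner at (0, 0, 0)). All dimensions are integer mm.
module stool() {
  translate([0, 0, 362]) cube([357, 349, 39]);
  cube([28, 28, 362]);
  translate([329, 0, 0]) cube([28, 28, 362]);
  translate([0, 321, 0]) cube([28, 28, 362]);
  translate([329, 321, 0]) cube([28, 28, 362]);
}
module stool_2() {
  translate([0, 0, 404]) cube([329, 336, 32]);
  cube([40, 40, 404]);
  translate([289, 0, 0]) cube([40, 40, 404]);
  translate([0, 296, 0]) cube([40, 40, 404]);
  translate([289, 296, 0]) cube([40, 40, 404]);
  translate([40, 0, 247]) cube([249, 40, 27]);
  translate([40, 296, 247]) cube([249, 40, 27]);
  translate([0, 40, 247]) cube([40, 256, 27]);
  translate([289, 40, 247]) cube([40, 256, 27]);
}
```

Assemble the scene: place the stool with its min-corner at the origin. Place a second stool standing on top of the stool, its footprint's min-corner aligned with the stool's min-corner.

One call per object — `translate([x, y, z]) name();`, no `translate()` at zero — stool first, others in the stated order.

stool();
translate([0, 0, 401]) stool_2();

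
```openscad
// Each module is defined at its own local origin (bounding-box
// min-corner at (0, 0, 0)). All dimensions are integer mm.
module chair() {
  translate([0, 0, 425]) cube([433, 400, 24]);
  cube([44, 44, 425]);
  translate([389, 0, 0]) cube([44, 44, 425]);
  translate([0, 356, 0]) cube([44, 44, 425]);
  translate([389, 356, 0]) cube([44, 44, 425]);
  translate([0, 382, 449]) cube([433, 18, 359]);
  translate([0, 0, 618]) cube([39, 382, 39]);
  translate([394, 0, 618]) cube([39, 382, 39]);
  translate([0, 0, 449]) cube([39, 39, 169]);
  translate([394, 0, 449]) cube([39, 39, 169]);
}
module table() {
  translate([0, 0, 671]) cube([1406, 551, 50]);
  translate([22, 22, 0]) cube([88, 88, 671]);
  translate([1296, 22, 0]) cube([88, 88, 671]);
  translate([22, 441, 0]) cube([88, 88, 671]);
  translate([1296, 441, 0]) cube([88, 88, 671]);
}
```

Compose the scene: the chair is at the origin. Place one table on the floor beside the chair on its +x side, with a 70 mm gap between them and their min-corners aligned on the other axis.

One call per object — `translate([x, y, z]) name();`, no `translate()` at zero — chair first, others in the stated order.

chair();
translate([503, 0, 0]) table();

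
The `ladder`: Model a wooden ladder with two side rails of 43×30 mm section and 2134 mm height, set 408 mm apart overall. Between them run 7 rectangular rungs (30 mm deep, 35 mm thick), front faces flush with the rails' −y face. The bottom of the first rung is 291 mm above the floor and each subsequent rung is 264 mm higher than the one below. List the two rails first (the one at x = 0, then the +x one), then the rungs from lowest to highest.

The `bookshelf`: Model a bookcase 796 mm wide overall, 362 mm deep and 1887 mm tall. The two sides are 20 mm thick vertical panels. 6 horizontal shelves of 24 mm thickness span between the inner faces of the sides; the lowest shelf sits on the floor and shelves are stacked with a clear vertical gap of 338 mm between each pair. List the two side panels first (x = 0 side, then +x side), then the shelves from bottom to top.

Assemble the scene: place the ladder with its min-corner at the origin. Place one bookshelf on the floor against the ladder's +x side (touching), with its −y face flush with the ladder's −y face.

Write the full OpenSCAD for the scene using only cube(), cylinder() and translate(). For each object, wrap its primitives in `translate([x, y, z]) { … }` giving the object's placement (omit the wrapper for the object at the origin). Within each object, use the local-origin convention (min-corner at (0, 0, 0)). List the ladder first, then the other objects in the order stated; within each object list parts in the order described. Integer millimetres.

cube([43, 30, 2134]);
translate([365, 0, 0]) cube([43, 30, 2134]);
translate([43, 0, 291]) cube([322, 30, 35]);
translate([43, 0, 555]) cube([322, 30, 35]);
translate([43, 0, 819]) cube([322, 30, 35]);
translate([43, 0, 1083]) cube([322, 30, 35]);
translate([43, 0, 1347]) cube([322, 30, 35]);
translate([43, 0, 1611]) cube([322, 30, 35]);
translate([43, 0, 1875]) cube([322, 30, 35]);
translate([408, 0, 0]) {
  cube([20, 362, 1887]);
  translate([776, 0, 0]) cube([20, 362, 1887]);
  translate([20, 0, 0]) cube([756, 362, 24]);
  translate([20, 0, 362]) cube([756, 362, 24]);
  translate([20, 0, 724]) cube([756, 362, 24]);
  translate([20, 0, 1086]) cube([756, 362, 24]);
  translate([20, 0, 1448]) cube([756, 362, 24]);
  translate([20, 0, 1810]) cube([756, 362, 24]);
}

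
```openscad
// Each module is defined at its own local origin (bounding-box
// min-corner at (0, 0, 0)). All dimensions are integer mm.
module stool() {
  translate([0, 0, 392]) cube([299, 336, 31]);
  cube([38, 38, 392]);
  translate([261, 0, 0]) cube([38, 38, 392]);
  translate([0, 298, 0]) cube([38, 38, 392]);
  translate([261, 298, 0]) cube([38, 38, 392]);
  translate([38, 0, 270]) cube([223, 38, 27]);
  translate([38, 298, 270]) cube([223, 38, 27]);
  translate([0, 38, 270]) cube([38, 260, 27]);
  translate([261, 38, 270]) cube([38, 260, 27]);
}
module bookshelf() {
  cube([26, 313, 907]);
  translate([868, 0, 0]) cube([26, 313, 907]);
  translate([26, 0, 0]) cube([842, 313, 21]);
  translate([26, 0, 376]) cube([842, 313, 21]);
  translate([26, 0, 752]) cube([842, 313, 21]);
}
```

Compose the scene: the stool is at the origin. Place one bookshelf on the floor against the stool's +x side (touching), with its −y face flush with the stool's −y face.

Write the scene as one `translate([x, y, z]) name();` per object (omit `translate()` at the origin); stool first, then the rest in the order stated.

stool();
translate([299, 0, 0]) bookshelf();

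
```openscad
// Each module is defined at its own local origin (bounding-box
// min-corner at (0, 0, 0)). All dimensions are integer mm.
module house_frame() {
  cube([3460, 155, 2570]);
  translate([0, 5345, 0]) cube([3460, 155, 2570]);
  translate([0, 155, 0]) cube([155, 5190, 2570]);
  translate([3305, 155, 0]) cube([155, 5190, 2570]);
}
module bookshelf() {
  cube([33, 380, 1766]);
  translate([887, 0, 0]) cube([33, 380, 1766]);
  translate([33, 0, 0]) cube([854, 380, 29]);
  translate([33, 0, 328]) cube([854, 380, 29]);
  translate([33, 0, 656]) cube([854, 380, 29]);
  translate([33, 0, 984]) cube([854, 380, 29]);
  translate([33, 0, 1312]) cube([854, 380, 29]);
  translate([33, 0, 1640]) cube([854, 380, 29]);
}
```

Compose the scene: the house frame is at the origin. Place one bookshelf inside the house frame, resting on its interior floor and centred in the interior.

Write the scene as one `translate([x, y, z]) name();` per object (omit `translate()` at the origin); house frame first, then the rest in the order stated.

house_frame();
translate([1270, 2560, 0]) bookshelf();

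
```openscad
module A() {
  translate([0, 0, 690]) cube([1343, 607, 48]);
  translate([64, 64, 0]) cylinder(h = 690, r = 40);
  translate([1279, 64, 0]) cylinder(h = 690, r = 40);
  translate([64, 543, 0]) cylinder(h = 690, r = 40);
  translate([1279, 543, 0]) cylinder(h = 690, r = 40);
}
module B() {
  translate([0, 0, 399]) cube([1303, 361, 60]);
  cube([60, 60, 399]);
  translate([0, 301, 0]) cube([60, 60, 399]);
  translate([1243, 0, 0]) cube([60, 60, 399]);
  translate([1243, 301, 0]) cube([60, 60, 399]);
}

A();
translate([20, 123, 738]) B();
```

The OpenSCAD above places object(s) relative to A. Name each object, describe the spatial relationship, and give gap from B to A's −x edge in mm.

The bench's min-x is at 20; the table's min-x is 0; gap = 20 mm.

A is a table. B is a bench. The bench is on top of the table, centred. The gap from the bench to the table's −x edge is 20 mm.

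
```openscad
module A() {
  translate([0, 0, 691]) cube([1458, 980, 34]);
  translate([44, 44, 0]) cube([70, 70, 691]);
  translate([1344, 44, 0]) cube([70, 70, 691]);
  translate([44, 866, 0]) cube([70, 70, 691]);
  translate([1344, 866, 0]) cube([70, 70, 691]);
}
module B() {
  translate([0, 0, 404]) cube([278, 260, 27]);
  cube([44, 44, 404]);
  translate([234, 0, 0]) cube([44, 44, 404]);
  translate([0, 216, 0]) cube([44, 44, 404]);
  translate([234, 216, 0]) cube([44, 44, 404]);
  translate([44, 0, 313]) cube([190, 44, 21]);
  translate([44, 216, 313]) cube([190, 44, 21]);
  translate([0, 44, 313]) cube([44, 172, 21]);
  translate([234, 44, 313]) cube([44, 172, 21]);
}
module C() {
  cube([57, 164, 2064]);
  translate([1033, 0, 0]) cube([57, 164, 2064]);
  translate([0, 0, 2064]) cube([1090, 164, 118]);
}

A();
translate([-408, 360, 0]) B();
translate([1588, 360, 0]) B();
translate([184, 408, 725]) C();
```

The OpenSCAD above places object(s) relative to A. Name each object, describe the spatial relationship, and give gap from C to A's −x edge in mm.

A is a table. B is a stool. C is a door frame. Two stools sit around the table at the −x, +x sides. The door frame is on top of the table, centred. The gap from the door frame to the table's −x edge is 184 mm.

The door frame's min-x is at 184; the table's min-x is 0; gap = 184 mm.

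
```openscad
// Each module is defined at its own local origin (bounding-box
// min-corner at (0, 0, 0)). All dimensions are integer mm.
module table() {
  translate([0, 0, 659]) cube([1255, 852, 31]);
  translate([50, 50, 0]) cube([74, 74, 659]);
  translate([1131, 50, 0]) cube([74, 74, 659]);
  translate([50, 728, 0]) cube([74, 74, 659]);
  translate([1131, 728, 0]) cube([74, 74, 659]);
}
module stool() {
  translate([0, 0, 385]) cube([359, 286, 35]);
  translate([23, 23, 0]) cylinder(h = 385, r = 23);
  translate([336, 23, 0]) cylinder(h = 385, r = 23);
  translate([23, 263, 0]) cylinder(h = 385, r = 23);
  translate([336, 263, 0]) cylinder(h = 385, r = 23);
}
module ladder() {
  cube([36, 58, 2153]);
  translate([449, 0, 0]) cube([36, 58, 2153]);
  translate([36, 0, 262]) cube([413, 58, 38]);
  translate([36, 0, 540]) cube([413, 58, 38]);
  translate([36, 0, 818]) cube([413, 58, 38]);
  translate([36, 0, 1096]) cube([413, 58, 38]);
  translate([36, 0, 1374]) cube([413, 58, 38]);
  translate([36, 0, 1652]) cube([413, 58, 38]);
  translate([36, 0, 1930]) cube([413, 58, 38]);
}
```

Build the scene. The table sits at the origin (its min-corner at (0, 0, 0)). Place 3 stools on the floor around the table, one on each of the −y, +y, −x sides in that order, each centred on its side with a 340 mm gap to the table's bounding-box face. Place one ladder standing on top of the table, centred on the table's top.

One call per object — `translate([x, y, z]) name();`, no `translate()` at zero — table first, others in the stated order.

table();
translate([448, -626, 0]) stool();
translate([448, 1192, 0]) stool();
translate([-699, 283, 0]) stool();
translate([385, 397, 690]) ladder();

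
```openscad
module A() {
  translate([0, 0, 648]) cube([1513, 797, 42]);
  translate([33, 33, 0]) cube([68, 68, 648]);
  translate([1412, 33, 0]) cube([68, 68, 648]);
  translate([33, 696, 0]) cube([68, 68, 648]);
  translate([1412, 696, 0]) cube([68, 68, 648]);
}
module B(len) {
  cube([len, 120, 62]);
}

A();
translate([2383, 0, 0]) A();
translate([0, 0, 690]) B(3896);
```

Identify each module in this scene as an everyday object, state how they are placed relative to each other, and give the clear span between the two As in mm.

Second table starts at x = 2383; first ends at x = 1513; clear span = 2383 − 1513 = 870 mm.

A is a table. B is a beam. A beam spans the tops of two tables. The clear span between the two tables is 870 mm.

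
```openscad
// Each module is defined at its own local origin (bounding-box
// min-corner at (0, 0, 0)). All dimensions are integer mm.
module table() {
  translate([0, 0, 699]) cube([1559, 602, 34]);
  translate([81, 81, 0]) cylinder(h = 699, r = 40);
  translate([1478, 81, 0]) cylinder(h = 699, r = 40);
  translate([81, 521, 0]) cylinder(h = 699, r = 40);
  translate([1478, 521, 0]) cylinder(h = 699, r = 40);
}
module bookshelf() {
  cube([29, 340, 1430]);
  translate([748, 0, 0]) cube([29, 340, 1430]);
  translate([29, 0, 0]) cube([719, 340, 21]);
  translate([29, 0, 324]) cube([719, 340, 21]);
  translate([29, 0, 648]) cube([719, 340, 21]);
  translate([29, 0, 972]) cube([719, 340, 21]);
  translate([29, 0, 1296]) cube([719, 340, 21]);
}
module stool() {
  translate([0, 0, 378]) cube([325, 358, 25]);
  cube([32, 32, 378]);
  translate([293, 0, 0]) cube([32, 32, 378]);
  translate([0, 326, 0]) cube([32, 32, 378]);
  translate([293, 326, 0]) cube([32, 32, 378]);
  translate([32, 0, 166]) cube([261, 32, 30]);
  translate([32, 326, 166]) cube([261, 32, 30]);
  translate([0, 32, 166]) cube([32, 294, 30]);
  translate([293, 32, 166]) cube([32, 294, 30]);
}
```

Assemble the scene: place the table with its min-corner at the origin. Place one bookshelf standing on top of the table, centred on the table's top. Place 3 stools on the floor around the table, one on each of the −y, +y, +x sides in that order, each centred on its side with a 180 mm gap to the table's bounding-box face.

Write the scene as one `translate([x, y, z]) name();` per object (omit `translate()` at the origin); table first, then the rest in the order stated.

table();
translate([391, 131, 733]) bookshelf();
translate([617, -538, 0]) stool();
translate([617, 782, 0]) stool();
translate([1739, 122, 0]) stool();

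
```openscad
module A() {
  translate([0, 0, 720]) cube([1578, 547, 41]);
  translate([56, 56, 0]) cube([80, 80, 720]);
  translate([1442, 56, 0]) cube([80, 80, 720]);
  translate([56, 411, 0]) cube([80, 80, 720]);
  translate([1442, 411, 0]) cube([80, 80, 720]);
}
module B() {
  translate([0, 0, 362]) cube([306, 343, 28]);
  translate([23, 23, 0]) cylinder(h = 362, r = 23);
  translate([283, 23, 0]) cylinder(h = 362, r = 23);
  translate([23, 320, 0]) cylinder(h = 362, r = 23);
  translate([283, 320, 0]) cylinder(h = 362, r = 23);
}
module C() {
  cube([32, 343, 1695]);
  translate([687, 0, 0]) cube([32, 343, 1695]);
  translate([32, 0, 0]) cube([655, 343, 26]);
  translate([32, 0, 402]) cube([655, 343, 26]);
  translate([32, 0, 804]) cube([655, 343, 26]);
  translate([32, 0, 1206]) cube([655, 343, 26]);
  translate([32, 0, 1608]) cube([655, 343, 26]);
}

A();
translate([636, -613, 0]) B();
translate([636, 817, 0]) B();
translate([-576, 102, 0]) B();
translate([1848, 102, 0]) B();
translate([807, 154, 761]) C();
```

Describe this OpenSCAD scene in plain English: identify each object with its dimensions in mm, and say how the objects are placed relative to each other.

A is a table with a 1578×547 mm rectangular top, 41 mm thick, top surface at z = 761 mm, supported by four 80×80 mm square legs, each inset 56 mm from the nearest pair of top edges, running from the floor.

B is a four-legged stool. The seat is a 306×343×28 mm slab whose top surface is at z = 390 mm; four round legs, each 46 mm in diameter, run from the floor (z = 0) to the underside of the seat, each leg's axis is inset half a diameter from the nearest pair of seat edges (so the leg's bounding box is flush with the corner).

C is a bookshelf 719 mm wide overall, 343 mm deep and 1695 mm tall. The two sides are 32 mm thick vertical panels. 5 horizontal shelves of 26 mm thickness span between the inner faces of the sides; the lowest shelf sits on the floor and shelves are stacked with a clear vertical gap of 376 mm between each pair.

Four stools sit around the table at the −y, +y, −x, +x sides. The bookshelf is on top of the table.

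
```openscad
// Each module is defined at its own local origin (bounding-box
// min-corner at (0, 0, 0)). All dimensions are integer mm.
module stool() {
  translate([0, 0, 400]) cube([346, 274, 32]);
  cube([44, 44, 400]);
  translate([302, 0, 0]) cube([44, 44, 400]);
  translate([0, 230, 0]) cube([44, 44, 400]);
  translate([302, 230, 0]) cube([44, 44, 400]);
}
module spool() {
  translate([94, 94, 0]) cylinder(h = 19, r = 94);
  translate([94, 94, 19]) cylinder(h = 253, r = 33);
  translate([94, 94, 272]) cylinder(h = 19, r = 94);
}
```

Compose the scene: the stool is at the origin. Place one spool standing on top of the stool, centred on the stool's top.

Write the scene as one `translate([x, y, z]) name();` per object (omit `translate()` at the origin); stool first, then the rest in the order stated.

stool();
translate([79, 43, 432]) spool();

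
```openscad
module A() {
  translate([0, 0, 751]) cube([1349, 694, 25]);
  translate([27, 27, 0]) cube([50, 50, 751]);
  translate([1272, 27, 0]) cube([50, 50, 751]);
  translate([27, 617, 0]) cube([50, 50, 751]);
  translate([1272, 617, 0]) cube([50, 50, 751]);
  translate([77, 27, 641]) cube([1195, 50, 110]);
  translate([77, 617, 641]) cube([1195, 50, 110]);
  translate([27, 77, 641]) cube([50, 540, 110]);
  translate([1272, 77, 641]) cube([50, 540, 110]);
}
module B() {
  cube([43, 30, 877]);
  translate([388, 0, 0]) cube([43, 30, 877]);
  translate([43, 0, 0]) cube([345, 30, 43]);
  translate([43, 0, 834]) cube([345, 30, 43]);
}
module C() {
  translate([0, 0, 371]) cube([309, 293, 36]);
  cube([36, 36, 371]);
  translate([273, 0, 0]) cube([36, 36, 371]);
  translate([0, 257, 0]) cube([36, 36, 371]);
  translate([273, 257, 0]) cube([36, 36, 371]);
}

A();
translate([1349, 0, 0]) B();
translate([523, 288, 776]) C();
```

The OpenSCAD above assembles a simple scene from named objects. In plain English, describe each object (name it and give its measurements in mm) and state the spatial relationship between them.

A is a table with a 1349×694 mm rectangular top, 25 mm thick, top surface at z = 776 mm, supported by four 50×50 mm square legs, each inset 27 mm from the nearest pair of top edges, running from the floor. Four apron rails, 50 mm thick and 110 mm tall, run between adjacent legs with their top edges flush with the underside of the top and their outer faces flush with the legs' outer faces.

B is a rectangular picture frame lying in the x–z plane (depth along y). The opening is 345 mm wide (x) by 791 mm tall (z), surrounded by a border 43 mm wide on all four sides. The frame is 30 mm deep and is made of two full-height vertical stiles with two horizontal rails fitted between them.

C is a four-legged stool. The seat is a 309×293×36 mm slab whose top surface is at z = 407 mm; four square legs, each 36×36 mm in cross-section, run from the floor (z = 0) to the underside of the seat, each flush with a corner of the seat.

The picture frame is against the table's +x side, with their −y faces flush. The stool is on top of the table.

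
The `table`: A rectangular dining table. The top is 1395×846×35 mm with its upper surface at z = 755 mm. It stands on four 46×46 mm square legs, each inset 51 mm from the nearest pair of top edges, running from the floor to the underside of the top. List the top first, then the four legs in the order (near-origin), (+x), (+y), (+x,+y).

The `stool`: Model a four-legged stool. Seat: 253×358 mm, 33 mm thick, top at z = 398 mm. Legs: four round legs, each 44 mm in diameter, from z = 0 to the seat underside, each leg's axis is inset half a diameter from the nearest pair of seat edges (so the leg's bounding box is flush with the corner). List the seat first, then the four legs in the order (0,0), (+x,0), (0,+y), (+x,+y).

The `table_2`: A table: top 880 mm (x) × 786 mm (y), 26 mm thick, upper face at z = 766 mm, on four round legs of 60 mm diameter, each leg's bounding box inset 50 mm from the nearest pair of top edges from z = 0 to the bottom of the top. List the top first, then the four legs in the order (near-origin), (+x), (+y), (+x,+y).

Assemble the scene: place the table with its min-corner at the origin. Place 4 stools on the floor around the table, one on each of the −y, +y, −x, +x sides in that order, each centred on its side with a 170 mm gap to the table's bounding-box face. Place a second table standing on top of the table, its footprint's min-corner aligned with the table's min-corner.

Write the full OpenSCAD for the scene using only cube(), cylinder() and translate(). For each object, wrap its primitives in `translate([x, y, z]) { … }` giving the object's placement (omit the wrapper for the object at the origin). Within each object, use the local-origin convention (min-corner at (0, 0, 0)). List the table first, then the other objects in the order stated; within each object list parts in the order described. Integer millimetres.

translate([0, 0, 720]) cube([1395, 846, 35]);
translate([51, 51, 0]) cube([46, 46, 720]);
translate([1298, 51, 0]) cube([46, 46, 720]);
translate([51, 749, 0]) cube([46, 46, 720]);
translate([1298, 749, 0]) cube([46, 46, 720]);
translate([571, -528, 0]) {
  translate([0, 0, 365]) cube([253, 358, 33]);
  translate([22, 22, 0]) cylinder(h = 365, r = 22);
  translate([231, 22, 0]) cylinder(h = 365, r = 22);
  translate([22, 336, 0]) cylinder(h = 365, r = 22);
  translate([231, 336, 0]) cylinder(h = 365, r = 22);
}
translate([571, 1016, 0]) {
  translate([0, 0, 365]) cube([253, 358, 33]);
  translate([22, 22, 0]) cylinder(h = 365, r = 22);
  translate([231, 22, 0]) cylinder(h = 365, r = 22);
  translate([22, 336, 0]) cylinder(h = 365, r = 22);
  translate([231, 336, 0]) cylinder(h = 365, r = 22);
}
translate([-423, 244, 0]) {
  translate([0, 0, 365]) cube([253, 358, 33]);
  translate([22, 22, 0]) cylinder(h = 365, r = 22);
  translate([231, 22, 0]) cylinder(h = 365, r = 22);
  translate([22, 336, 0]) cylinder(h = 365, r = 22);
  translate([231, 336, 0]) cylinder(h = 365, r = 22);
}
translate([1565, 244, 0]) {
  translate([0, 0, 365]) cube([253, 358, 33]);
  translate([22, 22, 0]) cylinder(h = 365, r = 22);
  translate([231, 22, 0]) cylinder(h = 365, r = 22);
  translate([22, 336, 0]) cylinder(h = 365, r = 22);
  translate([231, 336, 0]) cylinder(h = 365, r = 22);
}
translate([0, 0, 755]) {
  translate([0, 0, 740]) cube([880, 786, 26]);
  translate([80, 80, 0]) cylinder(h = 740, r = 30);
  translate([800, 80, 0]) cylinder(h = 740, r = 30);
  translate([80, 706, 0]) cylinder(h = 740, r = 30);
  translate([800, 706, 0]) cylinder(h = 740, r = 30);
}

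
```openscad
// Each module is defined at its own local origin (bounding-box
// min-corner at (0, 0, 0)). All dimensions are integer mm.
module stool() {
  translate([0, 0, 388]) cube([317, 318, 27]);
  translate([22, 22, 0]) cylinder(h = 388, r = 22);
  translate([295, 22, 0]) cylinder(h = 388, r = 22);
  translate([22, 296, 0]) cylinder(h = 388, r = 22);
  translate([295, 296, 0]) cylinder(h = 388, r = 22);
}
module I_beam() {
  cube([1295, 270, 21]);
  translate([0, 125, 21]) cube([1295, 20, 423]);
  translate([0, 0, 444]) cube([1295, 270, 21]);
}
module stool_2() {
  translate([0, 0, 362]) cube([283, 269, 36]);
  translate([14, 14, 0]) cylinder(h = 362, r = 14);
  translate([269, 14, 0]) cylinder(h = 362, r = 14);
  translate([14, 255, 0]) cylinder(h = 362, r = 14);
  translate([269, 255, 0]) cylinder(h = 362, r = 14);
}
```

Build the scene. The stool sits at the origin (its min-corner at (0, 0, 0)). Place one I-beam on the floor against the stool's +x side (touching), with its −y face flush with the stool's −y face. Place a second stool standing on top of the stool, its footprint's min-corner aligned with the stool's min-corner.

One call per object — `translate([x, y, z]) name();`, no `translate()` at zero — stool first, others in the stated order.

stool();
translate([317, 0, 0]) I_beam();
translate([0, 0, 415]) stool_2();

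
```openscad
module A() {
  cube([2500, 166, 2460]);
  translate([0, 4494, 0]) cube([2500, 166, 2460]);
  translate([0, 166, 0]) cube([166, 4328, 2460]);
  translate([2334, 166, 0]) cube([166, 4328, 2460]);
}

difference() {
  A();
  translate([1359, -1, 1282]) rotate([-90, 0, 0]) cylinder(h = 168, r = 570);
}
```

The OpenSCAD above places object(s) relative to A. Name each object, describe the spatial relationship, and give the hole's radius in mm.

The subtracted cylinder has r = 570 mm.

A is a house frame. The house frame has a circular hole through its front wall. The hole's radius is 570 mm.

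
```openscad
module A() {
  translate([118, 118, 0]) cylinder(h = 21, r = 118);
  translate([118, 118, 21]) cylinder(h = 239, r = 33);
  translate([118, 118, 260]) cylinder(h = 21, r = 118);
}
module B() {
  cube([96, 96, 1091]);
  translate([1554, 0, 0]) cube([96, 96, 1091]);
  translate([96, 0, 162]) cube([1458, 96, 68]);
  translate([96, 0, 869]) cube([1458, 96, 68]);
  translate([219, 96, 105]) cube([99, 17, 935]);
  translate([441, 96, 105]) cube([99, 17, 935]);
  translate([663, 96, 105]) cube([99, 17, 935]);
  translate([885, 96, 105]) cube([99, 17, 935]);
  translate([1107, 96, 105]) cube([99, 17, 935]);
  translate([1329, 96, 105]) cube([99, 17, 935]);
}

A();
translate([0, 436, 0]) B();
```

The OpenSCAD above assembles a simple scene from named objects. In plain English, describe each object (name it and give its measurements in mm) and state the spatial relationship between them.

A is a spool: two coaxial disc flanges of radius 118 mm and thickness 21 mm, joined by a core cylinder of radius 33 mm and height 239 mm. The lower flange rests on z = 0 and the three cylinders share a vertical axis.

B is a fence section. Two 96×96 mm posts, 1091 mm tall, stand on the floor with a clear span of 1458 mm between their inner faces. Two horizontal rails of 96×68 mm section span the gap between the posts with their undersides at z = 162 mm and z = 869 mm, flush with the posts' −y face. 6 pickets, each 99 mm wide, 17 mm thick and 935 mm tall, are fixed to the +y face of the rails with their bottoms at z = 105 mm, evenly spaced across the span with equal gaps (rounded down to the nearest mm) at the −x end and between each pair — any rounding remainder accumulates at the +x end.

The fence section is on the floor beside the spool on its +y side.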